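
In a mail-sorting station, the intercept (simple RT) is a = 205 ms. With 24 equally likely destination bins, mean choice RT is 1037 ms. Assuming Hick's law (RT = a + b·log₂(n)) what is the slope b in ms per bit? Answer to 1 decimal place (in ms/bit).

24 alternatives carry log₂ 24 = 4.5850 bits; the choice cost is 1037 − 205 = 832 ms, so b = 832/4.5850 = 181.463 ms/bit.

181.5 ms/bit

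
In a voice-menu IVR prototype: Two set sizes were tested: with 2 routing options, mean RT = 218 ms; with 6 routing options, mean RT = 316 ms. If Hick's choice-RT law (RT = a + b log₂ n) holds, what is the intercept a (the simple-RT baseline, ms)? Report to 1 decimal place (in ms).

Slope: b = (316 − 218) / (log₂ 6 − log₂ 2) = 98/1.5850 = 61.831 ms/bit.
a = RT₁ − b·log₂ n₁ = 218 − 61.831 × 1 = 156.169 ms.

156.2 ms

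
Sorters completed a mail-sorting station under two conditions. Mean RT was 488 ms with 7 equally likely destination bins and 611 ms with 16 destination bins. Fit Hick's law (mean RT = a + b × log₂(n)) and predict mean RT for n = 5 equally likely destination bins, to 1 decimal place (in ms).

Solve the two-equation system in a and b:
  b = (611 − 488) / (log₂ 16 − log₂ 7) = 123 / (4 − 2.8074) = 103.132 ms/bit
  a = 488 − 103.132 × 2.8074 = 198.472 ms
Then RT(5) = 198.472 + 103.132 × log₂ 5 = 198.472 + 103.132 × 2.3219 ≈ 437.937 ms.

437.9 ms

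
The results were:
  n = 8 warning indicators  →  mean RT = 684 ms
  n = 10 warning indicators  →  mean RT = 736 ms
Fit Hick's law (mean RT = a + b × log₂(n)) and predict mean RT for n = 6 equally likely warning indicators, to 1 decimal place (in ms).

617.0 ms

Fit slope and intercept:
  b = (736 − 684) / (log₂ 10 − log₂ 8) = 52 / (3.3219 − 3) = 161.527 ms/bit
  a = 684 − 161.527 × 3 = 199.420 ms
Then RT(6) = 199.420 + 161.527 × log₂ 6 = 199.420 + 161.527 × 2.5850 ≈ 616.960 ms.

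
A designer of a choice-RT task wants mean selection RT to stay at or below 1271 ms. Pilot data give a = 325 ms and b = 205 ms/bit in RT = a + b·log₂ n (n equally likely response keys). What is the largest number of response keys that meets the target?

205·log₂ n ≤ 1271 − 325 = 946, giving log₂ n ≤ 4.6146 and n ≤ 24.499. The largest whole number is 24.

24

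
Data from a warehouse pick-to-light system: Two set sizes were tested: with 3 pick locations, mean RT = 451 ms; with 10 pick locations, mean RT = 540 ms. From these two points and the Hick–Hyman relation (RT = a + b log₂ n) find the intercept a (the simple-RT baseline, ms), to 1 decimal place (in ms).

369.8 ms

The slope on a log₂ axis is (540 − 451) / (3.3219 − 1.5850) = 51.239 ms/bit.
a = RT₁ − b·log₂ n₁ = 451 − 51.239 × 1.5850 = 369.788 ms.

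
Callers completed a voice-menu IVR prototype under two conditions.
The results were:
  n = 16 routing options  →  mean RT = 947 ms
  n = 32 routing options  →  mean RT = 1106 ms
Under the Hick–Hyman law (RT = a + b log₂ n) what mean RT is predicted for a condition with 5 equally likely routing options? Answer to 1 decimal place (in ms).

680.2 ms

With log₂ n on the abscissa the relation is linear; from the two conditions:
  b = (1106 − 947) / (log₂ 32 − log₂ 16) = 159 / (5 − 4) = 159.000 ms/bit
  a = 947 − 159.000 × 4 = 311.000 ms
Then RT(5) = 311.000 + 159.000 × log₂ 5 = 311.000 + 159.000 × 2.3219 ≈ 680.187 ms.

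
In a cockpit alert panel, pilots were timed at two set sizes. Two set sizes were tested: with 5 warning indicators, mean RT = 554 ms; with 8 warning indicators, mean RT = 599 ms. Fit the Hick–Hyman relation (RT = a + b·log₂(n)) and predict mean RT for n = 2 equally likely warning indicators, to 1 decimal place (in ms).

Solve the two-equation system in a and b:
  b = (599 − 554) / (log₂ 8 − log₂ 5) = 45 / (3 − 2.3219) = 66.365 ms/bit
  a = 554 − 66.365 × 2.3219 = 399.906 ms
Then RT(2) = 399.906 + 66.365 × log₂ 2 = 399.906 + 66.365 × 1 ≈ 466.271 ms.

466.3 ms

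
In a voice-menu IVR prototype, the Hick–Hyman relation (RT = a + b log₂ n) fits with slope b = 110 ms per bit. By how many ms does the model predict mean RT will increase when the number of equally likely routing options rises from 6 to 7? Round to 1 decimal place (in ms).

24.5 ms

The intercept a cancels: ΔRT = b·(log₂ n₂ − log₂ n₁) = b·log₂(n₂/n₁).
log₂(7) − log₂(6) = 2.8074 − 2.5850 = 0.2224.
ΔRT = 110 × 0.2224 = 24.463 ms.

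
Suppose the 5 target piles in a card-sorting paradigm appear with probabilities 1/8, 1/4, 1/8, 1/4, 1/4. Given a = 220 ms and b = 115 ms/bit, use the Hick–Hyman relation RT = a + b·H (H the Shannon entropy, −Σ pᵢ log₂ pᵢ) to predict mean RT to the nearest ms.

H = −Σ pᵢ log₂ pᵢ = 0.125·3 + 0.25·2 + 0.125·3 + 0.25·2 + 0.25·2 = 2.250 bits.
RT = 220 + 115 × 2.250 = 478.75 ms.

479 ms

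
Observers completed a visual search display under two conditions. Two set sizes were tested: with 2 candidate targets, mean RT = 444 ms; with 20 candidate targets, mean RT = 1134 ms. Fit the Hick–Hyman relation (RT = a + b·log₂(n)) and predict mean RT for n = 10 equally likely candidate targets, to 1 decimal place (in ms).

926.3 ms

Solve the two-equation system in a and b:
  b = (1134 − 444) / (log₂ 20 − log₂ 2) = 690 / (4.3219 − 1) = 207.711 ms/bit
  a = 444 − 207.711 × 1 = 236.289 ms
Then RT(10) = 236.289 + 207.711 × log₂ 10 = 236.289 + 207.711 × 3.3219 ≈ 926.289 ms.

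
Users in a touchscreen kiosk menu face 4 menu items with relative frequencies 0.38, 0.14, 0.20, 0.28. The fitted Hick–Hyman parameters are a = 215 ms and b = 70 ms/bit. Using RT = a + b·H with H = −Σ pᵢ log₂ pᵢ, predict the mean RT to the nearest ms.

348 ms

H = 0.38·log₂(1/0.38) + 0.14·log₂(1/0.14) + 0.20·log₂(1/0.20) + 0.28·log₂(1/0.28) = 1.9062 bits.
RT = 215 + 70 × 1.9062 = 348.43 ms.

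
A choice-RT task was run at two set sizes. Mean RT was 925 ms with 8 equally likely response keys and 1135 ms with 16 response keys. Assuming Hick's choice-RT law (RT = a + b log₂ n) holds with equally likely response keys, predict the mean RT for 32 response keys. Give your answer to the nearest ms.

With log₂ n on the abscissa the relation is linear; from the two conditions:
  b = (1135 − 925) / (log₂ 16 − log₂ 8) = 210 / (4 − 3) = 210 ms/bit
  a = 925 − 210 × 3 = 295 ms
Then RT(32) = 295 + 210 × log₂ 32 = 295 + 210 × 5 ≈ 1345.000 ms.

1345 ms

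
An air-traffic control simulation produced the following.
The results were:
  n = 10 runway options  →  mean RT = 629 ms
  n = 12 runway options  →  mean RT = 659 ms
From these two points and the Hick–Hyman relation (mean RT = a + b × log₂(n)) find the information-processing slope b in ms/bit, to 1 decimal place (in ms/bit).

The slope on a log₂ axis is (659 − 629) / (3.5850 − 3.3219) = 114.054 ms/bit.

114.1 ms/bit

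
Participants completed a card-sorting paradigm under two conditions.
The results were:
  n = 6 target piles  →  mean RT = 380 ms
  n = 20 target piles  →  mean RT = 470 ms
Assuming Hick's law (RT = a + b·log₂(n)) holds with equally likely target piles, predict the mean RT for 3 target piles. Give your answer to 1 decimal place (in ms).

RT is linear in log₂ n, so two points fix the line:
  b = (470 − 380) / (log₂ 20 − log₂ 6) = 90 / (4.3219 − 2.5850) = 51.814 ms/bit
  a = 380 − 51.814 × 2.5850 = 246.061 ms
Then RT(3) = 246.061 + 51.814 × log₂ 3 = 246.061 + 51.814 × 1.5850 ≈ 328.186 ms.

328.2 ms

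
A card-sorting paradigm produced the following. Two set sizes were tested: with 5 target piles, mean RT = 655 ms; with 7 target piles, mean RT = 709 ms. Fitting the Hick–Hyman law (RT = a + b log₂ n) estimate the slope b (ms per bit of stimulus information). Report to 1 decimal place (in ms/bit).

Slope: b = (709 − 655) / (log₂ 7 − log₂ 5) = 54/0.4854 = 111.242 ms/bit.

111.2 ms/bit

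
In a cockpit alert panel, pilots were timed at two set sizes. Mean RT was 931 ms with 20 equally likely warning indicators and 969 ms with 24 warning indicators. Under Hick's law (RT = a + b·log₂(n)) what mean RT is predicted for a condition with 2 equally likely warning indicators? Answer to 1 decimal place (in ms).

Fit slope and intercept:
  b = (969 − 931) / (log₂ 24 − log₂ 20) = 38 / (4.5850 − 4.3219) = 144.468 ms/bit
  a = 931 − 144.468 × 4.3219 = 306.621 ms
Then RT(2) = 306.621 + 144.468 × log₂ 2 = 306.621 + 144.468 × 1 ≈ 451.088 ms.

451.1 ms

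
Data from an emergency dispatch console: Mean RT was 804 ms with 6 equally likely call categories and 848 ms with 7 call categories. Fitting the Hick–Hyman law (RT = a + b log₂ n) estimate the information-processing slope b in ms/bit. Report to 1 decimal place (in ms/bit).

197.8 ms/bit

Slope: b = (848 − 804) / (log₂ 7 − log₂ 6) = 44/0.2224 = 197.848 ms/bit.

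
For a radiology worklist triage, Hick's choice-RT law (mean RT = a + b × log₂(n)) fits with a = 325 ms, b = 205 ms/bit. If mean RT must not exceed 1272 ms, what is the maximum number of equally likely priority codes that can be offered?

24

205·log₂ n ≤ 1272 − 325 = 947, giving log₂ n ≤ 4.6195 and n ≤ 24.582. The largest whole number is 24.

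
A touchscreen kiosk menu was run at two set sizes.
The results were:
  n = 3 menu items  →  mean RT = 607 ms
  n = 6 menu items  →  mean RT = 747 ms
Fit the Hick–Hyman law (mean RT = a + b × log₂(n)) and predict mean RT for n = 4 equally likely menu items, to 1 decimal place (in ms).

665.1 ms

With log₂ n on the abscissa the relation is linear; from the two conditions:
  b = (747 − 607) / (log₂ 6 − log₂ 3) = 140 / (2.5850 − 1.5850) = 140.000 ms/bit
  a = 607 − 140.000 × 1.5850 = 385.105 ms
Then RT(4) = 385.105 + 140.000 × log₂ 4 = 385.105 + 140.000 × 2 ≈ 665.105 ms.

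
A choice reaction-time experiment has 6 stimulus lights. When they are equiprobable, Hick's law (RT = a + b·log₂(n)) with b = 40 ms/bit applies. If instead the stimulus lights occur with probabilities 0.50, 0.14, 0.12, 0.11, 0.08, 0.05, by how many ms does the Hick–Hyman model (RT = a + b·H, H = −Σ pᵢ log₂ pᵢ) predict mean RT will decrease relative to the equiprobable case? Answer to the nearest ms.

Equiprobable entropy H₀ = log₂ 6 = 2.5850 bits.
Skewed entropy H = −Σ pᵢ log₂ pᵢ = 2.1221 bits.
ΔRT = b·(H₀ − H) = 40 × 0.4629 = 18.52 ms.

19 ms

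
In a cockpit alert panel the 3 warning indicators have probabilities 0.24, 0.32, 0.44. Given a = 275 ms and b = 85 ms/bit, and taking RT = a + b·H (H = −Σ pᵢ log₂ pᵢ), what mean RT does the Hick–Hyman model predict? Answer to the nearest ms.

H = 0.24·log₂(1/0.24) + 0.32·log₂(1/0.32) + 0.44·log₂(1/0.44) = 1.5413 bits.
RT = 275 + 85 × 1.5413 = 406.01 ms.

406 ms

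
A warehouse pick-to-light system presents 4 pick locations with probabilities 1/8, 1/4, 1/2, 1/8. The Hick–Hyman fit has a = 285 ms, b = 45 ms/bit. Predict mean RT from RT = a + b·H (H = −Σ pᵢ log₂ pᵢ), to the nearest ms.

364 ms

Each term −pᵢ log₂ pᵢ: 0.125·3 + 0.25·2 + 0.5·1 + 0.125·3; summed, H = 1.750 bits.
Mean RT = a + bH = 285 + 45·1.750 = 363.75 ms.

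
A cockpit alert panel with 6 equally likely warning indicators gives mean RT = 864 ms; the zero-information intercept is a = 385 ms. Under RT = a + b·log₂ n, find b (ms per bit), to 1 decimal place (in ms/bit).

185.3 ms/bit

6 alternatives carry log₂ 6 = 2.5850 bits; the choice cost is 864 − 385 = 479 ms, so b = 479/2.5850 = 185.302 ms/bit.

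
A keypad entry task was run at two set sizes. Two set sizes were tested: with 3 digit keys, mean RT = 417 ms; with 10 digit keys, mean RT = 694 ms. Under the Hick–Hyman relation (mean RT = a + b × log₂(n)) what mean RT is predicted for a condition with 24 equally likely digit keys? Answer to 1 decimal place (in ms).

Fit slope and intercept:
  b = (694 − 417) / (log₂ 10 − log₂ 3) = 277 / (3.3219 − 1.5850) = 159.474 ms/bit
  a = 417 − 159.474 × 1.5850 = 164.240 ms
Then RT(24) = 164.240 + 159.474 × log₂ 24 = 164.240 + 159.474 × 4.5850 ≈ 895.421 ms.

895.4 ms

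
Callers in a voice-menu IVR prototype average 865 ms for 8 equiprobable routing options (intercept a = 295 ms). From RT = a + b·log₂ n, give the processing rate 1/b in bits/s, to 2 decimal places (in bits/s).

5.26 bits/s

b = (865 − 295)/log₂ 8 = 570/3 = 190.000 ms per bit = 0.19000 s/bit; the reciprocal is 5.263 bits/s.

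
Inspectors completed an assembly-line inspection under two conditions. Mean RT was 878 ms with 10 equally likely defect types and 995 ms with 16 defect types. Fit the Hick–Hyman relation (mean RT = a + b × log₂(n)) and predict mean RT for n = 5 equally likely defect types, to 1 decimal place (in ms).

Fit slope and intercept:
  b = (995 − 878) / (log₂ 16 − log₂ 10) = 117 / (4 − 3.3219) = 172.548 ms/bit
  a = 878 − 172.548 × 3.3219 = 304.808 ms
Then RT(5) = 304.808 + 172.548 × log₂ 5 = 304.808 + 172.548 × 2.3219 ≈ 705.452 ms.

705.5 ms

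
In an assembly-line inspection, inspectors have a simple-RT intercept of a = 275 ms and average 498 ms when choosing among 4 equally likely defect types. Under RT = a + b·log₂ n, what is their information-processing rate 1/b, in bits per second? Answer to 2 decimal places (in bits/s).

b = (498 − 275)/log₂ 4 = 223/2 = 111.500 ms per bit = 0.11150 s/bit; the reciprocal is 8.969 bits/s.

8.97 bits/s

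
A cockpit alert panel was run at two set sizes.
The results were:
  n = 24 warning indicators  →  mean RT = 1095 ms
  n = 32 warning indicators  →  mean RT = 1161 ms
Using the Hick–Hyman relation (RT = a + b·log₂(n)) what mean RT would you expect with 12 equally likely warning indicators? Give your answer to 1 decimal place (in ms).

936.0 ms

With log₂ n on the abscissa the relation is linear; from the two conditions:
  b = (1161 − 1095) / (log₂ 32 − log₂ 24) = 66 / (5 − 4.5850) = 159.022 ms/bit
  a = 1095 − 159.022 × 4.5850 = 365.891 ms
Then RT(12) = 365.891 + 159.022 × log₂ 12 = 365.891 + 159.022 × 3.5850 ≈ 935.978 ms.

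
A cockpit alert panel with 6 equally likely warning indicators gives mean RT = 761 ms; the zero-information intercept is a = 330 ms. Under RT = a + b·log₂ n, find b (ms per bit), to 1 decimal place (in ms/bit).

6 alternatives carry log₂ 6 = 2.5850 bits; the choice cost is 761 − 330 = 431 ms, so b = 431/2.5850 = 166.734 ms/bit.

166.7 ms/bit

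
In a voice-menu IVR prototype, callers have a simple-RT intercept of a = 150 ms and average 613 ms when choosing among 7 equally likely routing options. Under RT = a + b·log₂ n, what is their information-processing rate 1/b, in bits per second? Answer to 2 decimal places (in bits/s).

b = (613 − 150)/log₂ 7 = 463/2.8074 = 164.924 ms per bit = 0.16492 s/bit; the reciprocal is 6.063 bits/s.

6.06 bits/s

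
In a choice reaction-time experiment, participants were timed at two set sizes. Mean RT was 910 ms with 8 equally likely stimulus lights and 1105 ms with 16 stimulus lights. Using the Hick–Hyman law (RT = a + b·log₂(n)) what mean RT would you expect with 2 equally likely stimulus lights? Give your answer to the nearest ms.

520 ms

Fit slope and intercept:
  b = (1105 − 910) / (log₂ 16 − log₂ 8) = 195 / (4 − 3) = 195 ms/bit
  a = 910 − 195 × 3 = 325 ms
Then RT(2) = 325 + 195 × log₂ 2 = 325 + 195 × 1 ≈ 520.000 ms.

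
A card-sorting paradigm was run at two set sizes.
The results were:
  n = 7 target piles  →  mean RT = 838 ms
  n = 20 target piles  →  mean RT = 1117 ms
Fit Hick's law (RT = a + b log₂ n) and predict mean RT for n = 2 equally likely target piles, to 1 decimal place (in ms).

Solve the two-equation system in a and b:
  b = (1117 − 838) / (log₂ 20 − log₂ 7) = 279 / (4.3219 − 2.8074) = 184.210 ms/bit
  a = 838 − 184.210 × 2.8074 = 320.856 ms
Then RT(2) = 320.856 + 184.210 × log₂ 2 = 320.856 + 184.210 × 1 ≈ 505.067 ms.

505.1 ms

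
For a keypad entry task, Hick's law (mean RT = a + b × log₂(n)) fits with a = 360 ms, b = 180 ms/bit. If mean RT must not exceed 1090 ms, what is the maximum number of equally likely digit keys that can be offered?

Set 360 + 180·log₂ n ≤ 1090 → log₂ n ≤ (1090 − 360)/180 = 4.0556.
So n ≤ 2^4.0556 = 16.628; the largest integer n is 16.

16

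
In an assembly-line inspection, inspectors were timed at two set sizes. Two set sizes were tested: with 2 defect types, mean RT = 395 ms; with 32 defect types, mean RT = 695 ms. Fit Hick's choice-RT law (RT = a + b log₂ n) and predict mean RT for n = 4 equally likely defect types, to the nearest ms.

Solve the two-equation system in a and b:
  b = (695 − 395) / (log₂ 32 − log₂ 2) = 300 / (5 − 1) = 75 ms/bit
  a = 395 − 75 × 1 = 320 ms
Then RT(4) = 320 + 75 × log₂ 4 = 320 + 75 × 2 ≈ 470.000 ms.

470 ms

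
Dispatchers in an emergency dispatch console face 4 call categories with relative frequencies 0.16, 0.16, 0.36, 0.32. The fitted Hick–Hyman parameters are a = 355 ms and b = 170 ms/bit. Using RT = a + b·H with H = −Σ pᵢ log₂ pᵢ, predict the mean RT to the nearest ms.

678 ms

H = 0.16·log₂(1/0.16) + 0.16·log₂(1/0.16) + 0.36·log₂(1/0.36) + 0.32·log₂(1/0.32) = 1.9027 bits.
RT = 355 + 170 × 1.9027 = 678.46 ms.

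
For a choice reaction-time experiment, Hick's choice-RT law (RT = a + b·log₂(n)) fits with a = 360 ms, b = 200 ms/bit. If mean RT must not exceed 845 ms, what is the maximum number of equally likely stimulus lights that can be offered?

5

200·log₂ n ≤ 845 − 360 = 485, giving log₂ n ≤ 2.4250 and n ≤ 5.370. The largest whole number is 5.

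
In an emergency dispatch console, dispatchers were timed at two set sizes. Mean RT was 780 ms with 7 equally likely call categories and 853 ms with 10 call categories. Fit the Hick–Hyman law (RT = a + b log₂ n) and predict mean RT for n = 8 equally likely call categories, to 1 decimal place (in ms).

807.3 ms

Fit slope and intercept:
  b = (853 − 780) / (log₂ 10 − log₂ 7) = 73 / (3.3219 − 2.8074) = 141.865 ms/bit
  a = 780 − 141.865 × 2.8074 = 381.734 ms
Then RT(8) = 381.734 + 141.865 × log₂ 8 = 381.734 + 141.865 × 3 ≈ 807.330 ms.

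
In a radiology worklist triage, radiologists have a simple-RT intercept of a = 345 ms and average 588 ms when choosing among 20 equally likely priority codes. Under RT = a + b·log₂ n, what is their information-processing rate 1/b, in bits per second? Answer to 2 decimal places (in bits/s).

17.79 bits/s

b = (588 − 345)/log₂ 20 = 243/4.3219 = 56.225 ms per bit = 0.05622 s/bit; the reciprocal is 17.786 bits/s.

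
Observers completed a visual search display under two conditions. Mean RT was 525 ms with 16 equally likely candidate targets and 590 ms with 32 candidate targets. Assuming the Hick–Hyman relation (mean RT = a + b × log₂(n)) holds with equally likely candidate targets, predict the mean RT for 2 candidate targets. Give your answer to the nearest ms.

Fit slope and intercept:
  b = (590 − 525) / (log₂ 32 − log₂ 16) = 65 / (5 − 4) = 65 ms/bit
  a = 525 − 65 × 4 = 265 ms
Then RT(2) = 265 + 65 × log₂ 2 = 265 + 65 × 1 ≈ 330.000 ms.

330 ms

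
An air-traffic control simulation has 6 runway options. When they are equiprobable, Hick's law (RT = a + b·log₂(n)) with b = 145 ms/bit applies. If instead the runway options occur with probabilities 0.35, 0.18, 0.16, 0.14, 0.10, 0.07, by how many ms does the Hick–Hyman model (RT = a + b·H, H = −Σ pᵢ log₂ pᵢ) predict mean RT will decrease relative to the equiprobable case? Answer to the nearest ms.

The RT saving is b·ΔH. Equiprobable H₀ = log₂(6) = 2.5850 bits; with the given probabilities H = 2.3963 bits.
b·(H₀ − H) = 145 × (2.5850 − 2.3963) = 27.36 ms.

27 ms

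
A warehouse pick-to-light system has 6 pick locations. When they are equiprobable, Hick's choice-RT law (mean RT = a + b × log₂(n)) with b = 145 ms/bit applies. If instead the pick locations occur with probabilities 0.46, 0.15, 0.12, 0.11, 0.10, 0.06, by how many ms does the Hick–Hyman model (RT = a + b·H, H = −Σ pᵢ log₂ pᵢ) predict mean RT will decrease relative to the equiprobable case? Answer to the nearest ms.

The RT saving is b·ΔH. Equiprobable H₀ = log₂(6) = 2.5850 bits; with the given probabilities H = 2.2190 bits.
b·(H₀ − H) = 145 × (2.5850 − 2.2190) = 53.07 ms.

53 ms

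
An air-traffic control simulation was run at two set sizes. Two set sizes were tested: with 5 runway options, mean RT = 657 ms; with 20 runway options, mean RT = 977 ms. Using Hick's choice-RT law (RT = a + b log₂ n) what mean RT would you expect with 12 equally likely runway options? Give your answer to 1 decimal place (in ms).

RT is linear in log₂ n, so two points fix the line:
  b = (977 − 657) / (log₂ 20 − log₂ 5) = 320 / (4.3219 − 2.3219) = 160.000 ms/bit
  a = 657 − 160.000 × 2.3219 = 285.492 ms
Then RT(12) = 285.492 + 160.000 × log₂ 12 = 285.492 + 160.000 × 3.5850 ≈ 859.086 ms.

859.1 ms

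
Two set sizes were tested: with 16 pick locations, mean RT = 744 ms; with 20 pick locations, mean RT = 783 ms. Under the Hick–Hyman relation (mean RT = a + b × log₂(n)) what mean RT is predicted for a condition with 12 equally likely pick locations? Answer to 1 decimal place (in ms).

With log₂ n on the abscissa the relation is linear; from the two conditions:
  b = (783 − 744) / (log₂ 20 − log₂ 16) = 39 / (4.3219 − 4) = 121.145 ms/bit
  a = 744 − 121.145 × 4 = 259.420 ms
Then RT(12) = 259.420 + 121.145 × log₂ 12 = 259.420 + 121.145 × 3.5850 ≈ 693.720 ms.

693.7 ms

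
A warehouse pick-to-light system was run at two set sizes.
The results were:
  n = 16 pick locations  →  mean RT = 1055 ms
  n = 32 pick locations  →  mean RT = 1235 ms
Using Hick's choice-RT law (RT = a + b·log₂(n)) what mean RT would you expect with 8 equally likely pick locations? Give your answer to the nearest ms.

Solve the two-equation system in a and b:
  b = (1235 − 1055) / (log₂ 32 − log₂ 16) = 180 / (5 − 4) = 180 ms/bit
  a = 1055 − 180 × 4 = 335 ms
Then RT(8) = 335 + 180 × log₂ 8 = 335 + 180 × 3 ≈ 875.000 ms.

875 ms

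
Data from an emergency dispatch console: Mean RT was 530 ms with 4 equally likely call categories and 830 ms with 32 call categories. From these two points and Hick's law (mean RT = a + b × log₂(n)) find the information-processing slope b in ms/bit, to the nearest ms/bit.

b = (RT₂ − RT₁)/(log₂ n₂ − log₂ n₁) = (830 − 530)/(5 − 2) = 100 ms/bit.

100 ms/bit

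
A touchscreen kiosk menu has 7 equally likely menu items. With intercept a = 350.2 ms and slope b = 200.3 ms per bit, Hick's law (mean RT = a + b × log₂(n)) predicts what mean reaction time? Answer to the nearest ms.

913 ms

log₂(7) = 2.8074 bits, so RT = 350.2 + 200.3 × 2.8074 ≈ 912.513 ms.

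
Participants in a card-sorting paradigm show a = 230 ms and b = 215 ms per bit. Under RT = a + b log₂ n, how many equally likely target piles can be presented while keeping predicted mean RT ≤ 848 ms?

215·log₂ n ≤ 848 − 230 = 618, giving log₂ n ≤ 2.8744 and n ≤ 7.333. The largest whole number is 7.

7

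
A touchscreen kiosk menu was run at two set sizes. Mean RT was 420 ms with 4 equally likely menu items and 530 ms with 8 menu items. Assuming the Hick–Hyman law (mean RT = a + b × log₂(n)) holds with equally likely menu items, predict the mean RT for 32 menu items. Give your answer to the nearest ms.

750 ms

RT is linear in log₂ n, so two points fix the line:
  b = (530 − 420) / (log₂ 8 − log₂ 4) = 110 / (3 − 2) = 110 ms/bit
  a = 420 − 110 × 2 = 200 ms
Then RT(32) = 200 + 110 × log₂ 32 = 200 + 110 × 5 ≈ 750.000 ms.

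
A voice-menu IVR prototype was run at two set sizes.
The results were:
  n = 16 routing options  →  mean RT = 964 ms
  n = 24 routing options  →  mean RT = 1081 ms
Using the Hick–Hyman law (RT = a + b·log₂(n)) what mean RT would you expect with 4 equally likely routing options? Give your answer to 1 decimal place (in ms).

564.0 ms

Fit slope and intercept:
  b = (1081 − 964) / (log₂ 24 − log₂ 16) = 117 / (4.5850 − 4) = 200.013 ms/bit
  a = 964 − 200.013 × 4 = 163.949 ms
Then RT(4) = 163.949 + 200.013 × log₂ 4 = 163.949 + 200.013 × 2 ≈ 563.974 ms.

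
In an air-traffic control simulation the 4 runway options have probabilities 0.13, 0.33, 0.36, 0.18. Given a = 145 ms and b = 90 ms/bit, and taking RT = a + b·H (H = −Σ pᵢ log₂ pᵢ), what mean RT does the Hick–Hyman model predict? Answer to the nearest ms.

315 ms

Entropy contributions −pᵢ log₂ pᵢ: 0.3826, 0.5278, 0.5306, 0.4453; sum H = 1.8864 bits.
RT = a + bH = 145 + 90·1.8864 = 314.78 ms.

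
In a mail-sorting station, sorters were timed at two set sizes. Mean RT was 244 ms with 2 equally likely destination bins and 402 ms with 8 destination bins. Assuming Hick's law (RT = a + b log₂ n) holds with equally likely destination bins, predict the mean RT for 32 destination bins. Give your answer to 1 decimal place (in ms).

With log₂ n on the abscissa the relation is linear; from the two conditions:
  b = (402 − 244) / (log₂ 8 − log₂ 2) = 158 / (3 − 1) = 79.000 ms/bit
  a = 244 − 79.000 × 1 = 165.000 ms
Then RT(32) = 165.000 + 79.000 × log₂ 32 = 165.000 + 79.000 × 5 ≈ 560.000 ms.

560.0 ms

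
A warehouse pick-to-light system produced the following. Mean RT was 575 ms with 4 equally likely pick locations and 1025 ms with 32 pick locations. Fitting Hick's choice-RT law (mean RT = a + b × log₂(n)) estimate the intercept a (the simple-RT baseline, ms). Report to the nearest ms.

275 ms

b = (RT₂ − RT₁)/(log₂ n₂ − log₂ n₁) = (1025 − 575)/(5 − 2) = 150 ms/bit.
a = RT₁ − b·log₂ n₁ = 575 − 150 × 2 = 275.000 ms.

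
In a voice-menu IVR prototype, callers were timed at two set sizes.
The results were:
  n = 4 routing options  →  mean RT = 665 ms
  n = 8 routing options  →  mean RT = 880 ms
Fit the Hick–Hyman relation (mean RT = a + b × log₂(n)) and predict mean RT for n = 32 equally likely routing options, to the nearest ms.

1310 ms

Fit slope and intercept:
  b = (880 − 665) / (log₂ 8 − log₂ 4) = 215 / (3 − 2) = 215 ms/bit
  a = 665 − 215 × 2 = 235 ms
Then RT(32) = 235 + 215 × log₂ 32 = 235 + 215 × 5 ≈ 1310.000 ms.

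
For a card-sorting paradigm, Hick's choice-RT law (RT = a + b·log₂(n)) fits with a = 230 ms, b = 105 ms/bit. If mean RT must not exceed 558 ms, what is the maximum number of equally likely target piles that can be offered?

8

105·log₂ n ≤ 558 − 230 = 328, giving log₂ n ≤ 3.1238 and n ≤ 8.717. The largest whole number is 8.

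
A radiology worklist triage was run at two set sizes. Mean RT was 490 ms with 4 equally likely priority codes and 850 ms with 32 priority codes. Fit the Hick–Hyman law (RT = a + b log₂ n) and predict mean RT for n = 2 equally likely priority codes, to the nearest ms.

370 ms

With log₂ n on the abscissa the relation is linear; from the two conditions:
  b = (850 − 490) / (log₂ 32 − log₂ 4) = 360 / (5 − 2) = 120 ms/bit
  a = 490 − 120 × 2 = 250 ms
Then RT(2) = 250 + 120 × log₂ 2 = 250 + 120 × 1 ≈ 370.000 ms.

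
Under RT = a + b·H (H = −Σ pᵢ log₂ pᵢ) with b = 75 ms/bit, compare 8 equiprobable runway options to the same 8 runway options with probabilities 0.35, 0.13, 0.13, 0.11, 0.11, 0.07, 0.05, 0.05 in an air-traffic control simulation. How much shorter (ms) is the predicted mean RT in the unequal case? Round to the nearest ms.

23 ms

Equiprobable entropy H₀ = log₂ 8 = 3.0000 bits.
Skewed entropy H = −Σ pᵢ log₂ pᵢ = 2.6967 bits.
ΔRT = b·(H₀ − H) = 75 × 0.3033 = 22.75 ms.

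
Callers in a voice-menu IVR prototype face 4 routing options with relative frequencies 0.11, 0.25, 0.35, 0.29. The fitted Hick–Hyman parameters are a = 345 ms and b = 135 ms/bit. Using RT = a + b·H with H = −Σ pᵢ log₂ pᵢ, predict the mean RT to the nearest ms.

601 ms

H = 0.11·log₂(1/0.11) + 0.25·log₂(1/0.25) + 0.35·log₂(1/0.35) + 0.29·log₂(1/0.29) = 1.8983 bits.
RT = 345 + 135 × 1.8983 = 601.27 ms.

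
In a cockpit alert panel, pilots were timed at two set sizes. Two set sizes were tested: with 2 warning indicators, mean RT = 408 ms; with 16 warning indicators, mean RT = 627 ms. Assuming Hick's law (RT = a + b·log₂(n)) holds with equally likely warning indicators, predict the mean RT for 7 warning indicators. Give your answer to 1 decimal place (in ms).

539.9 ms

RT is linear in log₂ n, so two points fix the line:
  b = (627 − 408) / (log₂ 16 − log₂ 2) = 219 / (4 − 1) = 73.000 ms/bit
  a = 408 − 73.000 × 1 = 335.000 ms
Then RT(7) = 335.000 + 73.000 × log₂ 7 = 335.000 + 73.000 × 2.8074 ≈ 539.937 ms.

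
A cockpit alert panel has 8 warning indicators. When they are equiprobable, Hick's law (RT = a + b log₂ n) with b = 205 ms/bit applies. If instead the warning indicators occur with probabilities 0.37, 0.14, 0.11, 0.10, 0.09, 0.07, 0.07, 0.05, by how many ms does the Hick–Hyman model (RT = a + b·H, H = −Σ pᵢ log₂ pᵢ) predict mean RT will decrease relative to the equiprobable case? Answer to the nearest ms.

66 ms

Equiprobable entropy H₀ = log₂ 8 = 3.0000 bits.
Skewed entropy H = −Σ pᵢ log₂ pᵢ = 2.6762 bits.
ΔRT = b·(H₀ − H) = 205 × 0.3238 = 66.38 ms.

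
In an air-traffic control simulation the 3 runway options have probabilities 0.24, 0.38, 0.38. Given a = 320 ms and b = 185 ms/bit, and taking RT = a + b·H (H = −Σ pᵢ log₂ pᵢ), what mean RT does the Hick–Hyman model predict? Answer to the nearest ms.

H = 0.24·log₂(1/0.24) + 0.38·log₂(1/0.38) + 0.38·log₂(1/0.38) = 1.5550 bits.
RT = 320 + 185 × 1.5550 = 607.68 ms.

608 ms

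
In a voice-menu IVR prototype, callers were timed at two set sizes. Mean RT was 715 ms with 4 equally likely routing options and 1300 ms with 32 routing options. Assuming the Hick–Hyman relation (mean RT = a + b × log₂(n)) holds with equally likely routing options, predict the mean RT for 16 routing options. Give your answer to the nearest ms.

Fit slope and intercept:
  b = (1300 − 715) / (log₂ 32 − log₂ 4) = 585 / (5 − 2) = 195 ms/bit
  a = 715 − 195 × 2 = 325 ms
Then RT(16) = 325 + 195 × log₂ 16 = 325 + 195 × 4 ≈ 1105.000 ms.

1105 ms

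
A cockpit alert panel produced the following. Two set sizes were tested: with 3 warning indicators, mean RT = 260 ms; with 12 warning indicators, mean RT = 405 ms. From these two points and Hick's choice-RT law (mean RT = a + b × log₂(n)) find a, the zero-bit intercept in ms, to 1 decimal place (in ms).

145.1 ms

b = (RT₂ − RT₁)/(log₂ n₂ − log₂ n₁) = (405 − 260)/(3.5850 − 1.5850) = 72.500 ms/bit.
a = RT₁ − b·log₂ n₁ = 260 − 72.500 × 1.5850 = 145.090 ms.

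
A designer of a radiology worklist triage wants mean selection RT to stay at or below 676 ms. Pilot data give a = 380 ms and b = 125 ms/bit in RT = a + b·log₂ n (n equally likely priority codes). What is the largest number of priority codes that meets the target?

Set 380 + 125·log₂ n ≤ 676 → log₂ n ≤ (676 − 380)/125 = 2.3680.
So n ≤ 2^2.3680 = 5.162; the largest integer n is 5.

5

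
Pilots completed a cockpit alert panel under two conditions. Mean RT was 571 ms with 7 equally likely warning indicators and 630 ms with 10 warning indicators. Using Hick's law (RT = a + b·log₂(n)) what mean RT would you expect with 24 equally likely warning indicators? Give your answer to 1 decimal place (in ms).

774.8 ms

Fit slope and intercept:
  b = (630 − 571) / (log₂ 10 − log₂ 7) = 59 / (3.3219 − 2.8074) = 114.658 ms/bit
  a = 571 − 114.658 × 2.8074 = 249.114 ms
Then RT(24) = 249.114 + 114.658 × log₂ 24 = 249.114 + 114.658 × 4.5850 ≈ 774.817 ms.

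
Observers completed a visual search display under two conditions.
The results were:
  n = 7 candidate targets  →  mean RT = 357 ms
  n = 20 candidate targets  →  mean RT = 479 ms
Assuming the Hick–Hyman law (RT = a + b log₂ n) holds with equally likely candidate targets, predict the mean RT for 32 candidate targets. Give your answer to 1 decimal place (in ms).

Solve the two-equation system in a and b:
  b = (479 − 357) / (log₂ 20 − log₂ 7) = 122 / (4.3219 − 2.8074) = 80.551 ms/bit
  a = 357 − 80.551 × 2.8074 = 130.865 ms
Then RT(32) = 130.865 + 80.551 × log₂ 32 = 130.865 + 80.551 × 5 ≈ 533.619 ms.

533.6 ms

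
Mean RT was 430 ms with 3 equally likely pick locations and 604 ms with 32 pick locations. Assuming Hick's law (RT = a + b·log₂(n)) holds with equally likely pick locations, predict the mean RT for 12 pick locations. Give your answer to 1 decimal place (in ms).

With log₂ n on the abscissa the relation is linear; from the two conditions:
  b = (604 − 430) / (log₂ 32 − log₂ 3) = 174 / (5 − 1.5850) = 50.951 ms/bit
  a = 430 − 50.951 × 1.5850 = 349.244 ms
Then RT(12) = 349.244 + 50.951 × log₂ 12 = 349.244 + 50.951 × 3.5850 ≈ 531.902 ms.

531.9 ms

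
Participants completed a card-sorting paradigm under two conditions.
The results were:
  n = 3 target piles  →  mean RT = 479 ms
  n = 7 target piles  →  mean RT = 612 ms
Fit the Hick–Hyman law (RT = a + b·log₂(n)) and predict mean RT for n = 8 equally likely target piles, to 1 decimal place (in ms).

Fit slope and intercept:
  b = (612 − 479) / (log₂ 7 − log₂ 3) = 133 / (2.8074 − 1.5850) = 108.803 ms/bit
  a = 479 − 108.803 × 1.5850 = 306.551 ms
Then RT(8) = 306.551 + 108.803 × log₂ 8 = 306.551 + 108.803 × 3 ≈ 632.960 ms.

633.0 ms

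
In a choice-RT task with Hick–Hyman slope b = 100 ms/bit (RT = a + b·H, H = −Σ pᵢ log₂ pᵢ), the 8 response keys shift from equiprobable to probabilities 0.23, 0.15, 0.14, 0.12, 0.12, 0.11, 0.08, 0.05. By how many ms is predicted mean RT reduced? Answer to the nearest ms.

Equiprobable entropy H₀ = log₂ 8 = 3.0000 bits.
Skewed entropy H = −Σ pᵢ log₂ pᵢ = 2.8873 bits.
ΔRT = b·(H₀ − H) = 100 × 0.1127 = 11.27 ms.

11 ms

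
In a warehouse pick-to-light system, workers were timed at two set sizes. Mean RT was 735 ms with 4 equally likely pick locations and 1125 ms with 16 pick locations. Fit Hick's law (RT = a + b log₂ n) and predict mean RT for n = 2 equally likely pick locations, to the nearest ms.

Solve the two-equation system in a and b:
  b = (1125 − 735) / (log₂ 16 − log₂ 4) = 390 / (4 − 2) = 195 ms/bit
  a = 735 − 195 × 2 = 345 ms
Then RT(2) = 345 + 195 × log₂ 2 = 345 + 195 × 1 ≈ 540.000 ms.

540 ms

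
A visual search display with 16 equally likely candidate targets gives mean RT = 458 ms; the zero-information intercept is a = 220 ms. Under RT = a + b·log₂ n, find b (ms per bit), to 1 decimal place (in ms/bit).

59.5 ms/bit

log₂(16) = 4 bits.
b = (RT − a)/log₂ n = (458 − 220) / 4 = 59.500 ms/bit.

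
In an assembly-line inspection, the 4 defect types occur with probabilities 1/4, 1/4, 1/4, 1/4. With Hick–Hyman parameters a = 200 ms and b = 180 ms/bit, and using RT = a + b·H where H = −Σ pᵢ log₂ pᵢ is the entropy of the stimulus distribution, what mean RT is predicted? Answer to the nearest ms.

Each term −pᵢ log₂ pᵢ: 0.25·2 + 0.25·2 + 0.25·2 + 0.25·2; summed, H = 2.000 bits.
Mean RT = a + bH = 200 + 180·2.000 = 560.00 ms.

560 ms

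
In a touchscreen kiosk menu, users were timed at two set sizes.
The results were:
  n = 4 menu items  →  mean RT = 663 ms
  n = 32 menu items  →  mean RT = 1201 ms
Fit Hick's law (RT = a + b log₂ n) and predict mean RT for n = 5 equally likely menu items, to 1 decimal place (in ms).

720.7 ms

Solve the two-equation system in a and b:
  b = (1201 − 663) / (log₂ 32 − log₂ 4) = 538 / (5 − 2) = 179.333 ms/bit
  a = 663 − 179.333 × 2 = 304.333 ms
Then RT(5) = 304.333 + 179.333 × log₂ 5 = 304.333 + 179.333 × 2.3219 ≈ 720.732 ms.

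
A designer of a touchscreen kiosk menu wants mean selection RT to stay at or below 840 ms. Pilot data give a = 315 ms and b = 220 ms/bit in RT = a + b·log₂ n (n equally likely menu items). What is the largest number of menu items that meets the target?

Set 315 + 220·log₂ n ≤ 840 → log₂ n ≤ (840 − 315)/220 = 2.3864.
So n ≤ 2^2.3864 = 5.228; the largest integer n is 5.

5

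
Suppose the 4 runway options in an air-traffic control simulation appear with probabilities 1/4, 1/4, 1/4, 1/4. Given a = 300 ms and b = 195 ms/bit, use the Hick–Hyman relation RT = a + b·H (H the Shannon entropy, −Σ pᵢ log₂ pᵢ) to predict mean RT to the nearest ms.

H = −Σ pᵢ log₂ pᵢ = 0.25·2 + 0.25·2 + 0.25·2 + 0.25·2 = 2.000 bits.
RT = 300 + 195 × 2.000 = 690.00 ms.

690 ms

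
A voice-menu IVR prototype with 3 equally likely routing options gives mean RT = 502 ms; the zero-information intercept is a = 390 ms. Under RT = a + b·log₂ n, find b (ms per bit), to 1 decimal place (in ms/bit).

70.7 ms/bit

3 alternatives carry log₂ 3 = 1.5850 bits; the choice cost is 502 − 390 = 112 ms, so b = 112/1.5850 = 70.664 ms/bit.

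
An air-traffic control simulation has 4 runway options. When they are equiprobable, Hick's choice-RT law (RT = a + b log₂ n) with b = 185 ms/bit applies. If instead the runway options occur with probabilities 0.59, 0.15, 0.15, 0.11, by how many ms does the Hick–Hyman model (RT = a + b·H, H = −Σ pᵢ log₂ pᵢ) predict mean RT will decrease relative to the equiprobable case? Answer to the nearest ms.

70 ms

The RT saving is b·ΔH. Equiprobable H₀ = log₂(4) = 2.0000 bits; with the given probabilities H = 1.6205 bits.
b·(H₀ − H) = 185 × (2.0000 − 1.6205) = 70.21 ms.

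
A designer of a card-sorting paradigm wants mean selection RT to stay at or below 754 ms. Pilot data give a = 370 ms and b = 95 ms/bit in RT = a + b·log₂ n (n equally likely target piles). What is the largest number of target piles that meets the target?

Information budget: (754 − 370)/95 = 4.0421 bits, so n ≤ 2^4.0421 = 16.474 → at most 16.

16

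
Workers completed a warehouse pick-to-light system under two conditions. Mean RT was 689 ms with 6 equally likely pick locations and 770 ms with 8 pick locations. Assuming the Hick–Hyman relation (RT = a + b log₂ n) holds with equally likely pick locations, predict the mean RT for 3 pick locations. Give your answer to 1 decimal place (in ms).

493.8 ms

RT is linear in log₂ n, so two points fix the line:
  b = (770 − 689) / (log₂ 8 − log₂ 6) = 81 / (3 − 2.5850) = 195.163 ms/bit
  a = 689 − 195.163 × 2.5850 = 184.511 ms
Then RT(3) = 184.511 + 195.163 × log₂ 3 = 184.511 + 195.163 × 1.5850 ≈ 493.837 ms.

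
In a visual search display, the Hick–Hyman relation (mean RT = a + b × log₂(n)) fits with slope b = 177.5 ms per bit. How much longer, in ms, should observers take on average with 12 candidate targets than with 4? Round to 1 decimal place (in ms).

281.3 ms

Only the slope matters, since a is common to both: ΔRT = b·log₂(n₂/n₁).
log₂(12) − log₂(4) = 3.5850 − 2 = 1.5850.
ΔRT = 177.5 × 1.5850 = 281.331 ms.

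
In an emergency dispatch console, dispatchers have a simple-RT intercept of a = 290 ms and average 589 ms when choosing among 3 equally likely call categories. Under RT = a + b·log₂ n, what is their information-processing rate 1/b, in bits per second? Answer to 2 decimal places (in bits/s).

b = (589 − 290)/log₂ 3 = 299/1.5850 = 188.648 ms per bit = 0.18865 s/bit; the reciprocal is 5.301 bits/s.

5.30 bits/s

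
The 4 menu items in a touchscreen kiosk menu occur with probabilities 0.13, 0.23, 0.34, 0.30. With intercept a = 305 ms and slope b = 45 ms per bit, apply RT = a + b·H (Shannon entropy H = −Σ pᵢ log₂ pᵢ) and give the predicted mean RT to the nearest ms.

391 ms

H = 0.13·log₂(1/0.13) + 0.23·log₂(1/0.23) + 0.34·log₂(1/0.34) + 0.30·log₂(1/0.30) = 1.9206 bits.
RT = 305 + 45 × 1.9206 = 391.43 ms.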